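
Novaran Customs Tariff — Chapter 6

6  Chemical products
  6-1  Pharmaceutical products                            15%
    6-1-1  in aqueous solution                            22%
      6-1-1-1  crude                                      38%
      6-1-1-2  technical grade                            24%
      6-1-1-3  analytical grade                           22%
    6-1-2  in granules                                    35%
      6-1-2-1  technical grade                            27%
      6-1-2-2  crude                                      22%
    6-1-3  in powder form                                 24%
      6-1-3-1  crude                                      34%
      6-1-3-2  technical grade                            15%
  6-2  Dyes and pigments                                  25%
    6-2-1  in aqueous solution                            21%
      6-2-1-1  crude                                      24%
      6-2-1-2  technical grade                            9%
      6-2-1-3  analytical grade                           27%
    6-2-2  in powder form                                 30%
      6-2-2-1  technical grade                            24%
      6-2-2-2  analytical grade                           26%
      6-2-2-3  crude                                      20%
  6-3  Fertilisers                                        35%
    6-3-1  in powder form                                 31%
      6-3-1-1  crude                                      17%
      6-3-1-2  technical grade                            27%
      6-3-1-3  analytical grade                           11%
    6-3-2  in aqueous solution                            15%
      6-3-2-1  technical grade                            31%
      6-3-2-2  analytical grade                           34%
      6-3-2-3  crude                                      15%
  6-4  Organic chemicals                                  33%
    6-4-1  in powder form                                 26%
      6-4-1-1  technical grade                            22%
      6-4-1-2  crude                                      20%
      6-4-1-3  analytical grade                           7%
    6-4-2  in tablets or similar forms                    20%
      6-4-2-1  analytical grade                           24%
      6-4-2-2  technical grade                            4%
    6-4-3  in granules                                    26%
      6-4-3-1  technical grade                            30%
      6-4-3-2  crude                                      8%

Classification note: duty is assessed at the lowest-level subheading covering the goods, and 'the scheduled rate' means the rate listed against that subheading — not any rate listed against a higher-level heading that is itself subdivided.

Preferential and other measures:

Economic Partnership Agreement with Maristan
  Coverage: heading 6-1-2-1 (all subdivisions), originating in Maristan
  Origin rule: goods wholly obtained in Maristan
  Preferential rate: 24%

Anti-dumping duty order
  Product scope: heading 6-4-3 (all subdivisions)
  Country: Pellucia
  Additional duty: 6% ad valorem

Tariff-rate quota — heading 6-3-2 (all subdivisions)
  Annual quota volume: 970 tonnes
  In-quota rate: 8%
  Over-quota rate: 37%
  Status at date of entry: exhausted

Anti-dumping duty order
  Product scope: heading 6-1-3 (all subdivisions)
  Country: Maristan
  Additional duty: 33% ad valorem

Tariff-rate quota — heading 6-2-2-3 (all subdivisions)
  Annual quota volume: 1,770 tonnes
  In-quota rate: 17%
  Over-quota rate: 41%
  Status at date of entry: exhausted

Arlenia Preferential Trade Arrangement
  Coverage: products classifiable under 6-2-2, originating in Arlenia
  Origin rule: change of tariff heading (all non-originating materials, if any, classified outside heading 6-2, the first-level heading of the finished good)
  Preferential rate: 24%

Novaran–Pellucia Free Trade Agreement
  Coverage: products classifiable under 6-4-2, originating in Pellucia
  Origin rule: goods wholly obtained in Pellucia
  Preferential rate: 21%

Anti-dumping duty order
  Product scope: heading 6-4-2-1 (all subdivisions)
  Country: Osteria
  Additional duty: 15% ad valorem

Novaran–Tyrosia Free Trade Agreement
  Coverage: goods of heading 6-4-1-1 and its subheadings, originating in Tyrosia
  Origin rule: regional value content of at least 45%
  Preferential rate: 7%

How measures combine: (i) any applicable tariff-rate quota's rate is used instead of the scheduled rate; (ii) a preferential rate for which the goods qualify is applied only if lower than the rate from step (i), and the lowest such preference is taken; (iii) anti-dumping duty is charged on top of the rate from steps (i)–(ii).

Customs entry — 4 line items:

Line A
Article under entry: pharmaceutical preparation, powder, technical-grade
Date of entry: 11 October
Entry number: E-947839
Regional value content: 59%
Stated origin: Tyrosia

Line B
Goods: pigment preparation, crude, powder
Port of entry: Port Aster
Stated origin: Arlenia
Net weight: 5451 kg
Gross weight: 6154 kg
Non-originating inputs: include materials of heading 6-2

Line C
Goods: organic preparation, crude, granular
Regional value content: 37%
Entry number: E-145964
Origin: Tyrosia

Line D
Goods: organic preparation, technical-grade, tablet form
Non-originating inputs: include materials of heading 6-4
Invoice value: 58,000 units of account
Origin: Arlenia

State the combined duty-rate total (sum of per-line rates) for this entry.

Line A: pharmaceutical → 6-1; powder → 6-1-3; technical-grade → 6-1-3-2. Scheduled 15%. Tyrosia agreement on 6-4-1-1: 6-1-3-2 not covered. → 15%.
Line B: pigment → 6-2; powder → 6-2-2; crude → 6-2-2-3. Scheduled 20%. quota on 6-2-2-3 exhausted → over-quota 41%; Arlenia agreement on 6-2-2: CTH not met. → 41%.
Line C: organic → 6-4; granular → 6-4-3; crude → 6-4-3-2. Scheduled 8%. Tyrosia agreement on 6-4-1-1: 6-4-3-2 not covered. → 8%.
Line D: organic → 6-4; tablet form → 6-4-2; technical-grade → 6-4-2-2. Scheduled 4%. Arlenia agreement on 6-2-2: 6-4-2-2 not covered. → 4%.
Sum: 15% + 41% + 8% + 4% = 68%.

68%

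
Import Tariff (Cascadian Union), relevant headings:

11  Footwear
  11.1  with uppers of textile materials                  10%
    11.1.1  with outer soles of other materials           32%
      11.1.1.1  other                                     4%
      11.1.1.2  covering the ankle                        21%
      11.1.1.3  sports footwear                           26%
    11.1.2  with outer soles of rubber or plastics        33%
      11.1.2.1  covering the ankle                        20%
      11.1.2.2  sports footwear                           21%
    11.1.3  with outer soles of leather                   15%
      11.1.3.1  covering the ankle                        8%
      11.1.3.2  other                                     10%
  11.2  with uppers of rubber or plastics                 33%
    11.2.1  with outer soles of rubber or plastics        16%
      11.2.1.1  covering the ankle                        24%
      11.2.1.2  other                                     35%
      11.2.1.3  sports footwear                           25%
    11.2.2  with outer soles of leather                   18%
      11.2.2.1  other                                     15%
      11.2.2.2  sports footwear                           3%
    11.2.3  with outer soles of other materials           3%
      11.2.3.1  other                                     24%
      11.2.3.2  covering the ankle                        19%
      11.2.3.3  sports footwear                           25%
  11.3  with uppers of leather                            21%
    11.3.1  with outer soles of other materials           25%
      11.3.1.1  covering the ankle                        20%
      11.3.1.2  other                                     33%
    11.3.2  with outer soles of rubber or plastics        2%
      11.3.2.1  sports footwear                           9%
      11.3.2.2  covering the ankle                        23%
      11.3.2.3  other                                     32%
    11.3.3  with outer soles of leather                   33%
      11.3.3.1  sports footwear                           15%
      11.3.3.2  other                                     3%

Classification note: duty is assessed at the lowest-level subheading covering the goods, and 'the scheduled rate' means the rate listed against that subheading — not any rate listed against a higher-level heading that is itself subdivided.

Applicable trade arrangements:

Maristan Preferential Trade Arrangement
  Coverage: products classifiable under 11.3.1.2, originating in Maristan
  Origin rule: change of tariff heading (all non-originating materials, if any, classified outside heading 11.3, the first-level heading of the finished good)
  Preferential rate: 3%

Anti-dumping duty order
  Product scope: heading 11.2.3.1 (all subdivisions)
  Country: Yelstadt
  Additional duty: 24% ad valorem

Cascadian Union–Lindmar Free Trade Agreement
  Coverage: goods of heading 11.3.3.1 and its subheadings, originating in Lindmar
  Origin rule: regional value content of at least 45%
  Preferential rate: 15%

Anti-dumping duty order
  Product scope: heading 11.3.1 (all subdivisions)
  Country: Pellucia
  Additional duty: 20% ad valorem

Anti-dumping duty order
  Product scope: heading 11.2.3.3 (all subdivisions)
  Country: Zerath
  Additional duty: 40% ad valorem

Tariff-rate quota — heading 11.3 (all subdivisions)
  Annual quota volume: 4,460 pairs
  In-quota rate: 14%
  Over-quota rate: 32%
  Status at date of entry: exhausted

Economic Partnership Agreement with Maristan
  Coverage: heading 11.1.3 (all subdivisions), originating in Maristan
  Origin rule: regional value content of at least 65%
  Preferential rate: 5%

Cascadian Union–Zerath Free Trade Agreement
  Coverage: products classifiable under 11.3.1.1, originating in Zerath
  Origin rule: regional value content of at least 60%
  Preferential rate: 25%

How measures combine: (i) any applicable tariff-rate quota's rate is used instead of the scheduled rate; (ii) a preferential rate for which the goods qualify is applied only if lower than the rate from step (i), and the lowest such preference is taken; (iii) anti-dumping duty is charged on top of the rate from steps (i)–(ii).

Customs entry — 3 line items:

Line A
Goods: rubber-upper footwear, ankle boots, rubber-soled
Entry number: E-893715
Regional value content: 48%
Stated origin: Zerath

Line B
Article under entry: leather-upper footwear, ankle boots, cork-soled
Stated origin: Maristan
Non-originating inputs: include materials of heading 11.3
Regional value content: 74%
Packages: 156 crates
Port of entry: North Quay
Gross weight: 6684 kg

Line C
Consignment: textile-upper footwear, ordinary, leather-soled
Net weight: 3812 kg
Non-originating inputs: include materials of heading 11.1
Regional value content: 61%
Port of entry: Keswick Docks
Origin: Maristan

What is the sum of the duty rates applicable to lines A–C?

Line A: rubber-upper → 11.2; rubber-soled → 11.2.1; ankle boots → 11.2.1.1. Scheduled 24%. Zerath agreement on 11.3.1.1: 11.2.1.1 not covered. → 24%.
Line B: leather-upper → 11.3; cork-soled → 11.3.1; ankle boots → 11.3.1.1. Scheduled 20%. quota on 11.3 exhausted → over-quota 32%; Maristan agreement on 11.3.1.2: 11.3.1.1 not covered; Maristan agreement on 11.1.3: 11.3.1.1 not covered. → 32%.
Line C: textile-upper → 11.1; leather-soled → 11.1.3; ordinary → 11.1.3.2. Scheduled 10%. Maristan agreement on 11.3.1.2: 11.1.3.2 not covered; Maristan agreement on 11.1.3: RVC < 65%. → 10%.
Sum: 24% + 32% + 10% = 66%.

66%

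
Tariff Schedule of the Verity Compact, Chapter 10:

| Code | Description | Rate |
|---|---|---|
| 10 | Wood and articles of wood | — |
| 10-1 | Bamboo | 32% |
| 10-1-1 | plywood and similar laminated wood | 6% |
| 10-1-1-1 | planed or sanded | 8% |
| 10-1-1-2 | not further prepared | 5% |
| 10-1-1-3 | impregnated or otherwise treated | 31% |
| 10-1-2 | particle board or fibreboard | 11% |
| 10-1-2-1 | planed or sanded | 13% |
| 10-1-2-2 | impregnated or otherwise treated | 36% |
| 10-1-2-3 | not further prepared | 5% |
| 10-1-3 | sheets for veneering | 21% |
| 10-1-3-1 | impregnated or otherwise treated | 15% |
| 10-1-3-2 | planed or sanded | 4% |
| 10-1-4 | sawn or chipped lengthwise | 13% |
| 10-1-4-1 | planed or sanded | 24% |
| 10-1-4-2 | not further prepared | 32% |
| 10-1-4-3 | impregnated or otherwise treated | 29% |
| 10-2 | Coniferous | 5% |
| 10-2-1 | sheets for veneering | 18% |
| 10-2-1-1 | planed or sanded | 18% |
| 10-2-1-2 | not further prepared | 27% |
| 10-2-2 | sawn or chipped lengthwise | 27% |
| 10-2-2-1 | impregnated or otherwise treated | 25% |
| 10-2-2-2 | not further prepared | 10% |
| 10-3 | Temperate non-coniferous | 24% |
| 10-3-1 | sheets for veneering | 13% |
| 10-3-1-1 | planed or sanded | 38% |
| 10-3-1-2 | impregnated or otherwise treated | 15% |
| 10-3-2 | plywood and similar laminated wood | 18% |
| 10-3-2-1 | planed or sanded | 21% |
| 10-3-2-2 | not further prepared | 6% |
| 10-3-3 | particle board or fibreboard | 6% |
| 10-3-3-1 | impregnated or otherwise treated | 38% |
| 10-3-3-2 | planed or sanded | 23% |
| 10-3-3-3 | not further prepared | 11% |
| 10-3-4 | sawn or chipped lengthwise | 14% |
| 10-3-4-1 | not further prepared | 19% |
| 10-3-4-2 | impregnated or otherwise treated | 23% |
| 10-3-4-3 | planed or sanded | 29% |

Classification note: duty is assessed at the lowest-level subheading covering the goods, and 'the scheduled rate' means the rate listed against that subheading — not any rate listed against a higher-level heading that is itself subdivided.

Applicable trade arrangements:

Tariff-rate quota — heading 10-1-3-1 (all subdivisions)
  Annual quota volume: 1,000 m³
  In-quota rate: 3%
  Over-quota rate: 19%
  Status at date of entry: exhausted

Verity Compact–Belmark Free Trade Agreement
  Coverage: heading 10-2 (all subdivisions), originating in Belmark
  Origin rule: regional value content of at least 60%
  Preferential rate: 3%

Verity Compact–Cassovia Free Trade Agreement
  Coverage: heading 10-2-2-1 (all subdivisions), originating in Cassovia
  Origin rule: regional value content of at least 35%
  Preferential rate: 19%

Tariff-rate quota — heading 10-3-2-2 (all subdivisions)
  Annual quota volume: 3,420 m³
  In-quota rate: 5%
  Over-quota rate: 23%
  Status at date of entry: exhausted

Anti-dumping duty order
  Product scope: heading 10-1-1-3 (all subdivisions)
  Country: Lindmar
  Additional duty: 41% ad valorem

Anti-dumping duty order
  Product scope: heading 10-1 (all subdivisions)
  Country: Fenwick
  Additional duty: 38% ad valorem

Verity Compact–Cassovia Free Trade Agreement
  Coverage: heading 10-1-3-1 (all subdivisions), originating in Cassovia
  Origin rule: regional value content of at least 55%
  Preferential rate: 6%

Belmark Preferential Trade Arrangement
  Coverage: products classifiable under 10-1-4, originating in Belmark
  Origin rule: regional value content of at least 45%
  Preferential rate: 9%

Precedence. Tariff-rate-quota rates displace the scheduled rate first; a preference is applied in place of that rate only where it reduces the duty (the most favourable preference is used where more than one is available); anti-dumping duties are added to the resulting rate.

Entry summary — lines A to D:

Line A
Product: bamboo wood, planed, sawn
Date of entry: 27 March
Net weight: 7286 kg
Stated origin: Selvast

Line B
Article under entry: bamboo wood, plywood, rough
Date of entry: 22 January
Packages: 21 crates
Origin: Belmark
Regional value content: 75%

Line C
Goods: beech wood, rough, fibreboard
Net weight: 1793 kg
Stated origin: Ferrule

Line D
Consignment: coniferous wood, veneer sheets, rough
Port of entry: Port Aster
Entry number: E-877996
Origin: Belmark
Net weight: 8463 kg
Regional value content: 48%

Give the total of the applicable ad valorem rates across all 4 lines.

67%

Line A: bamboo → 10-1; sawn → 10-1-4; planed → 10-1-4-1. Scheduled 24%. No special measure applies. → 24%.
Line B: bamboo → 10-1; plywood → 10-1-1; rough → 10-1-1-2. Scheduled 5%. Belmark agreement on 10-2: 10-1-1-2 not covered; Belmark agreement on 10-1-4: 10-1-1-2 not covered. → 5%.
Line C: beech → 10-3; fibreboard → 10-3-3; rough → 10-3-3-3. Scheduled 11%. No special measure applies. → 11%.
Line D: coniferous → 10-2; veneer sheets → 10-2-1; rough → 10-2-1-2. Scheduled 27%. Belmark agreement on 10-2: RVC < 60%; Belmark agreement on 10-1-4: 10-2-1-2 not covered. → 27%.
Sum: 24% + 5% + 11% + 27% = 67%.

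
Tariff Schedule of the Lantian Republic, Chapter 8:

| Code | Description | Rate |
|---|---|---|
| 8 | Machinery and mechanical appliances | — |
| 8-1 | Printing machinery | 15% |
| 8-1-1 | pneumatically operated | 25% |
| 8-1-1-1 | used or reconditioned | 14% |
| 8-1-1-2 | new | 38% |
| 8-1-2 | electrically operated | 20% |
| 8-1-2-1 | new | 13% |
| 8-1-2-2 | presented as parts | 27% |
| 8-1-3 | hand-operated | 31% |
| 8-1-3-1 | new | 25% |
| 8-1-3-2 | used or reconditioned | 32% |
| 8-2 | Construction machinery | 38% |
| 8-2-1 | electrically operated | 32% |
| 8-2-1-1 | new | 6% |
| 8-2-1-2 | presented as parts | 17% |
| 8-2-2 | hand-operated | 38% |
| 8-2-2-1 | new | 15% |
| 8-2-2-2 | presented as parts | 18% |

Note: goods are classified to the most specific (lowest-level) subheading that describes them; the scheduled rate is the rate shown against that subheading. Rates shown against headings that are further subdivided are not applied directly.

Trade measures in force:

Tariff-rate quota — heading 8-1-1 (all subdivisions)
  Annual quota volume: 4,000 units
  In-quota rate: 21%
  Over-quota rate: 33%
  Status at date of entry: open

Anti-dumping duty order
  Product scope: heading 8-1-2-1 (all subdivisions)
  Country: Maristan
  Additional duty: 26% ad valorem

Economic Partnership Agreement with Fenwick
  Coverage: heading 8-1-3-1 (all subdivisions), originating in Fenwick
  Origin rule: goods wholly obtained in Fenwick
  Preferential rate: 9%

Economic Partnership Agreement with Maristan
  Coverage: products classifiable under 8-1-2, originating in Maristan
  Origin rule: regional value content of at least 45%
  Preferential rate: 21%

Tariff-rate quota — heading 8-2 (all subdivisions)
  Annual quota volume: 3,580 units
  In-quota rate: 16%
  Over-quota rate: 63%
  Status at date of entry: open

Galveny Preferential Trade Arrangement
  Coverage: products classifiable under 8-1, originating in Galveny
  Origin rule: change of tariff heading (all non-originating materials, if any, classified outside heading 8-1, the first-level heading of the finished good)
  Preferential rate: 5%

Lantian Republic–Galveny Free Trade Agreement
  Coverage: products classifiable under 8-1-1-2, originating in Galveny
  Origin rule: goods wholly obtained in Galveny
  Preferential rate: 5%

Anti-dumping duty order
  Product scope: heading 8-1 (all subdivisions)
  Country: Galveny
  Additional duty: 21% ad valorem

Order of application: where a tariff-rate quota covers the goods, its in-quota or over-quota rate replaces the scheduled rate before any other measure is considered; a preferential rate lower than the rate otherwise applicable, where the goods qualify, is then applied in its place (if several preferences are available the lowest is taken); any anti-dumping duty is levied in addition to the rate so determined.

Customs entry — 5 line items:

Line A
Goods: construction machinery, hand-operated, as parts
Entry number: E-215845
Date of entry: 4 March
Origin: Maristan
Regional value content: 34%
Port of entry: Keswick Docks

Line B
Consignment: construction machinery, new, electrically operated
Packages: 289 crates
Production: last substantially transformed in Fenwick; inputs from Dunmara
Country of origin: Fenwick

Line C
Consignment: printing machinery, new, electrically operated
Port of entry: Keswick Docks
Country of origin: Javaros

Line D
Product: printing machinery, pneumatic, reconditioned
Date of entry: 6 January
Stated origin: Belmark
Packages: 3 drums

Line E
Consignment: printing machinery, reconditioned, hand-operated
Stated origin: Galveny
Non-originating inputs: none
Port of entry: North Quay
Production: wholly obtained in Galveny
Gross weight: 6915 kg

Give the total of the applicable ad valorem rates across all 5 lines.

92%

Line A: construction → 8-2; hand-operated → 8-2-2; as parts → 8-2-2-2. Scheduled 18%. quota on 8-2 open → in-quota 16%; Maristan agreement on 8-1-2: 8-2-2-2 not covered. → 16%.
Line B: construction → 8-2; electrically operated → 8-2-1; new → 8-2-1-1. Scheduled 6%. quota on 8-2 open → in-quota 16%; Fenwick agreement on 8-1-3-1: 8-2-1-1 not covered. → 16%.
Line C: printing → 8-1; electrically operated → 8-1-2; new → 8-1-2-1. Scheduled 13%. No special measure applies. → 13%.
Line D: printing → 8-1; pneumatic → 8-1-1; reconditioned → 8-1-1-1. Scheduled 14%. quota on 8-1-1 open → in-quota 21%. → 21%.
Line E: printing → 8-1; hand-operated → 8-1-3; reconditioned → 8-1-3-2. Scheduled 32%. Galveny agreement on 8-1: CTH met → 5% available; Galveny agreement on 8-1-1-2: 8-1-3-2 not covered; preferential 5%; anti-dumping (Galveny, 8-1): +21%; total 5% + 21% = 26%. → 26%.
Sum: 16% + 16% + 13% + 21% + 26% = 92%.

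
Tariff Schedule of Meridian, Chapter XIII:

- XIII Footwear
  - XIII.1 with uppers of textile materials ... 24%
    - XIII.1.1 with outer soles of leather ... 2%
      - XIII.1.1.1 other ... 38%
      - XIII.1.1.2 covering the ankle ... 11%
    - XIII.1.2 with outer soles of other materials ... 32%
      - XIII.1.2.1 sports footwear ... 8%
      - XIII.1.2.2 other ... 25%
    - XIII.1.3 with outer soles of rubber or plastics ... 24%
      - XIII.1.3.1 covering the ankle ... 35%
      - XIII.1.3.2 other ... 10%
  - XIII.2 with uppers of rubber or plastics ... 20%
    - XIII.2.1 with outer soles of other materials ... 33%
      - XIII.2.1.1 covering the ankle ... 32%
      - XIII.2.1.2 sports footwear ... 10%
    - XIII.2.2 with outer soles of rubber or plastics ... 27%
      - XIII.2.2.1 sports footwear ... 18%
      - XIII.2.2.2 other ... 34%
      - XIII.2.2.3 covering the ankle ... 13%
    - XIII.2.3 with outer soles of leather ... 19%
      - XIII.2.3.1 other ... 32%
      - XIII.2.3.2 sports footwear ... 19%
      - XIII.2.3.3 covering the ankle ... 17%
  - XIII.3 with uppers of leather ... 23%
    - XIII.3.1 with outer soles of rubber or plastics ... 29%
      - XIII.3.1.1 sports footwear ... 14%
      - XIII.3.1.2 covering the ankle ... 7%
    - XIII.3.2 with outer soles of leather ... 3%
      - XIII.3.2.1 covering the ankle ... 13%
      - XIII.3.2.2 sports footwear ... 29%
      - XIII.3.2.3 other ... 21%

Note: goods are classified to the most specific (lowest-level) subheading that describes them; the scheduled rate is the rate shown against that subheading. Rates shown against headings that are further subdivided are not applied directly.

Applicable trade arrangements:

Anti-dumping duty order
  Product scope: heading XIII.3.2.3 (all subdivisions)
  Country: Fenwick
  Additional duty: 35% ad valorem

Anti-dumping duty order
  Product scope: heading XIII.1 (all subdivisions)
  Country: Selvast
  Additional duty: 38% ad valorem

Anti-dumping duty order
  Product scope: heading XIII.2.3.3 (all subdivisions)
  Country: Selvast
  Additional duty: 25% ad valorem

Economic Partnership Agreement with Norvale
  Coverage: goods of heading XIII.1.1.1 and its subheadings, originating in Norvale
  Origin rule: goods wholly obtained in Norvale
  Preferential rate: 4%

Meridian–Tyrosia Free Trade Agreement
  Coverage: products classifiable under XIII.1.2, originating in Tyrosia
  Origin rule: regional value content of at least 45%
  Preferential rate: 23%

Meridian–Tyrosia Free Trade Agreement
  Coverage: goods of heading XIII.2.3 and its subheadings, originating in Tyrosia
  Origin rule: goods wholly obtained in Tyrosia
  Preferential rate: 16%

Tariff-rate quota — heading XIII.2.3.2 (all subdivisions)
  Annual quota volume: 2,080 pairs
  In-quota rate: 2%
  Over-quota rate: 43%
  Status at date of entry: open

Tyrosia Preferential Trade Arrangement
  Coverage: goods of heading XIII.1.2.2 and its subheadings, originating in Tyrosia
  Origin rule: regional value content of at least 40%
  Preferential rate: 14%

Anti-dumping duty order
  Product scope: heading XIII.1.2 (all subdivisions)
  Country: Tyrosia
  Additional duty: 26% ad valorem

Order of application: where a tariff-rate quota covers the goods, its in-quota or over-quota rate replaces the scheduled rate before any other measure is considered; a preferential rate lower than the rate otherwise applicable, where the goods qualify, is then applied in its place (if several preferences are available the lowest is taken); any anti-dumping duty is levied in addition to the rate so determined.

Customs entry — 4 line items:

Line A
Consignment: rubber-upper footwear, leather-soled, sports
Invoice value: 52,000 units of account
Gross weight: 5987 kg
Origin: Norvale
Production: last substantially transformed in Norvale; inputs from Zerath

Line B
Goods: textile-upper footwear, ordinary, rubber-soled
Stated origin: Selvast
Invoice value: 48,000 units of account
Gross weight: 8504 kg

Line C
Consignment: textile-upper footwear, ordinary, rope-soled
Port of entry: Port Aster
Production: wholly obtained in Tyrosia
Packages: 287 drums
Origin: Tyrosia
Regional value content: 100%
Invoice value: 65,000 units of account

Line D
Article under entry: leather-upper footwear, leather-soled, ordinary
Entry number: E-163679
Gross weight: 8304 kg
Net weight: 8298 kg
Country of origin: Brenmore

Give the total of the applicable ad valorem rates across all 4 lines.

Line A: rubber-upper → XIII.2; leather-soled → XIII.2.3; sports → XIII.2.3.2. Scheduled 19%. quota on XIII.2.3.2 open → in-quota 2%; Norvale agreement on XIII.1.1.1: XIII.2.3.2 not covered. → 2%.
Line B: textile-upper → XIII.1; rubber-soled → XIII.1.3; ordinary → XIII.1.3.2. Scheduled 10%. anti-dumping (Selvast, XIII.1): +38%; total 10% + 38% = 48%. → 48%.
Line C: textile-upper → XIII.1; rope-soled → XIII.1.2; ordinary → XIII.1.2.2. Scheduled 25%. Tyrosia agreement on XIII.1.2: RVC ≥ 45% → 23% available; Tyrosia agreement on XIII.2.3: XIII.1.2.2 not covered; Tyrosia agreement on XIII.1.2.2: RVC ≥ 40% → 14% available; preferential 14%; anti-dumping (Tyrosia, XIII.1.2): +26%; total 14% + 26% = 40%. → 40%.
Line D: leather-upper → XIII.3; leather-soled → XIII.3.2; ordinary → XIII.3.2.3. Scheduled 21%. No special measure applies. → 21%.
Sum: 2% + 48% + 40% + 21% = 111%.

111%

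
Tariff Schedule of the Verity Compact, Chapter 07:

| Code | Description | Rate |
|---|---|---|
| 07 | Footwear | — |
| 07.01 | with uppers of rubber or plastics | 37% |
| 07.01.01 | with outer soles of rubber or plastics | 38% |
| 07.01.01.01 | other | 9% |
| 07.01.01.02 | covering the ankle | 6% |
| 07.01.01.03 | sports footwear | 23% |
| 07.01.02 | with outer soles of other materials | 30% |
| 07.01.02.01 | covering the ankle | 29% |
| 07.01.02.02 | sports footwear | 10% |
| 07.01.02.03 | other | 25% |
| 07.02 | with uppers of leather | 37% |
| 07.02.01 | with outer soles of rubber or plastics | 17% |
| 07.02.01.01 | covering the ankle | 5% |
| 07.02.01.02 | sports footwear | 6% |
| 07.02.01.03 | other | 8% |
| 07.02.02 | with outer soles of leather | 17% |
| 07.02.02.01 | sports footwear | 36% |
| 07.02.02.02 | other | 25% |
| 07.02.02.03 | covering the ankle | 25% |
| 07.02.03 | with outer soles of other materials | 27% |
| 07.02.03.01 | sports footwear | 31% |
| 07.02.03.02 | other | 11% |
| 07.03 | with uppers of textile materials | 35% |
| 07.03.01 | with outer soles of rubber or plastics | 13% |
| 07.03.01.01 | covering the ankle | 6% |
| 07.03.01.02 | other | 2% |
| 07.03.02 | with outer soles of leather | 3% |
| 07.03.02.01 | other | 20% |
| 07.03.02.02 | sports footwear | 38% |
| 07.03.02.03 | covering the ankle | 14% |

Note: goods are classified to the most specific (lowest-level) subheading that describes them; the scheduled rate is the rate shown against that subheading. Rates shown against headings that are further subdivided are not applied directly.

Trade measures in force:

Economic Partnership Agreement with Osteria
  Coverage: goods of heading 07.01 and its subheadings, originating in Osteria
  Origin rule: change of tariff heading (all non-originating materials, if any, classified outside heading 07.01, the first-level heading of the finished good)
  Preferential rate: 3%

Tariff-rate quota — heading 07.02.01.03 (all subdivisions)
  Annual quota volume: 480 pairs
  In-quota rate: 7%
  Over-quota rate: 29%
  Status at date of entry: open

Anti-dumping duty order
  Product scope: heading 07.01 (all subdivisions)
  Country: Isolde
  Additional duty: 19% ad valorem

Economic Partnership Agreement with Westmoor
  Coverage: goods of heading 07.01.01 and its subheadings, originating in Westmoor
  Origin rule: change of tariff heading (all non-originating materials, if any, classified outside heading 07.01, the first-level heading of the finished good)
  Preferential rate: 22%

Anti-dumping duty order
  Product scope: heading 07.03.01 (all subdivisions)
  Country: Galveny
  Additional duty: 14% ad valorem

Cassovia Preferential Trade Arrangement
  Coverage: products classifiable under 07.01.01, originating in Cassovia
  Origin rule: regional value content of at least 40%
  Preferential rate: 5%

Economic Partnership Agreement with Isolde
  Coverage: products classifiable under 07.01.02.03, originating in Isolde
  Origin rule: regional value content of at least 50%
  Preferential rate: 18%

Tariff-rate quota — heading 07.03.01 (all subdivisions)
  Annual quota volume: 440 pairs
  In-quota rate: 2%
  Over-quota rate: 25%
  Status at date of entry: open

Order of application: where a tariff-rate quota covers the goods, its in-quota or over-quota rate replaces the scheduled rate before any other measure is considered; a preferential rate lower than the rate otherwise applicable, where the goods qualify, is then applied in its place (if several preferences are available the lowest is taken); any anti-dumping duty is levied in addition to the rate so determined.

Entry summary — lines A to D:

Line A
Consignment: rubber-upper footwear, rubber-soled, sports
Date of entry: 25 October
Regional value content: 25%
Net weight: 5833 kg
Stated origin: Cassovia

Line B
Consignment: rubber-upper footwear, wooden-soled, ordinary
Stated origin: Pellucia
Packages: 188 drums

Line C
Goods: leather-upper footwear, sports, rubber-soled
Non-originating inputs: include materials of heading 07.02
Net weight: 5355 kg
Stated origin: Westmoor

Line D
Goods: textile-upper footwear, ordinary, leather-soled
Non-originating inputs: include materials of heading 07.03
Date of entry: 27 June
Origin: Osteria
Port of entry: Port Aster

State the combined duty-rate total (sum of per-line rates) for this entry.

Line A: rubber-upper → 07.01; rubber-soled → 07.01.01; sports → 07.01.01.03. Scheduled 23%. Cassovia agreement on 07.01.01: RVC < 40%. → 23%.
Line B: rubber-upper → 07.01; wooden-soled → 07.01.02; ordinary → 07.01.02.03. Scheduled 25%. No special measure applies. → 25%.
Line C: leather-upper → 07.02; rubber-soled → 07.02.01; sports → 07.02.01.02. Scheduled 6%. Westmoor agreement on 07.01.01: 07.02.01.02 not covered. → 6%.
Line D: textile-upper → 07.03; leather-soled → 07.03.02; ordinary → 07.03.02.01. Scheduled 20%. Osteria agreement on 07.01: 07.03.02.01 not covered. → 20%.
Sum: 23% + 25% + 6% + 20% = 74%.

74%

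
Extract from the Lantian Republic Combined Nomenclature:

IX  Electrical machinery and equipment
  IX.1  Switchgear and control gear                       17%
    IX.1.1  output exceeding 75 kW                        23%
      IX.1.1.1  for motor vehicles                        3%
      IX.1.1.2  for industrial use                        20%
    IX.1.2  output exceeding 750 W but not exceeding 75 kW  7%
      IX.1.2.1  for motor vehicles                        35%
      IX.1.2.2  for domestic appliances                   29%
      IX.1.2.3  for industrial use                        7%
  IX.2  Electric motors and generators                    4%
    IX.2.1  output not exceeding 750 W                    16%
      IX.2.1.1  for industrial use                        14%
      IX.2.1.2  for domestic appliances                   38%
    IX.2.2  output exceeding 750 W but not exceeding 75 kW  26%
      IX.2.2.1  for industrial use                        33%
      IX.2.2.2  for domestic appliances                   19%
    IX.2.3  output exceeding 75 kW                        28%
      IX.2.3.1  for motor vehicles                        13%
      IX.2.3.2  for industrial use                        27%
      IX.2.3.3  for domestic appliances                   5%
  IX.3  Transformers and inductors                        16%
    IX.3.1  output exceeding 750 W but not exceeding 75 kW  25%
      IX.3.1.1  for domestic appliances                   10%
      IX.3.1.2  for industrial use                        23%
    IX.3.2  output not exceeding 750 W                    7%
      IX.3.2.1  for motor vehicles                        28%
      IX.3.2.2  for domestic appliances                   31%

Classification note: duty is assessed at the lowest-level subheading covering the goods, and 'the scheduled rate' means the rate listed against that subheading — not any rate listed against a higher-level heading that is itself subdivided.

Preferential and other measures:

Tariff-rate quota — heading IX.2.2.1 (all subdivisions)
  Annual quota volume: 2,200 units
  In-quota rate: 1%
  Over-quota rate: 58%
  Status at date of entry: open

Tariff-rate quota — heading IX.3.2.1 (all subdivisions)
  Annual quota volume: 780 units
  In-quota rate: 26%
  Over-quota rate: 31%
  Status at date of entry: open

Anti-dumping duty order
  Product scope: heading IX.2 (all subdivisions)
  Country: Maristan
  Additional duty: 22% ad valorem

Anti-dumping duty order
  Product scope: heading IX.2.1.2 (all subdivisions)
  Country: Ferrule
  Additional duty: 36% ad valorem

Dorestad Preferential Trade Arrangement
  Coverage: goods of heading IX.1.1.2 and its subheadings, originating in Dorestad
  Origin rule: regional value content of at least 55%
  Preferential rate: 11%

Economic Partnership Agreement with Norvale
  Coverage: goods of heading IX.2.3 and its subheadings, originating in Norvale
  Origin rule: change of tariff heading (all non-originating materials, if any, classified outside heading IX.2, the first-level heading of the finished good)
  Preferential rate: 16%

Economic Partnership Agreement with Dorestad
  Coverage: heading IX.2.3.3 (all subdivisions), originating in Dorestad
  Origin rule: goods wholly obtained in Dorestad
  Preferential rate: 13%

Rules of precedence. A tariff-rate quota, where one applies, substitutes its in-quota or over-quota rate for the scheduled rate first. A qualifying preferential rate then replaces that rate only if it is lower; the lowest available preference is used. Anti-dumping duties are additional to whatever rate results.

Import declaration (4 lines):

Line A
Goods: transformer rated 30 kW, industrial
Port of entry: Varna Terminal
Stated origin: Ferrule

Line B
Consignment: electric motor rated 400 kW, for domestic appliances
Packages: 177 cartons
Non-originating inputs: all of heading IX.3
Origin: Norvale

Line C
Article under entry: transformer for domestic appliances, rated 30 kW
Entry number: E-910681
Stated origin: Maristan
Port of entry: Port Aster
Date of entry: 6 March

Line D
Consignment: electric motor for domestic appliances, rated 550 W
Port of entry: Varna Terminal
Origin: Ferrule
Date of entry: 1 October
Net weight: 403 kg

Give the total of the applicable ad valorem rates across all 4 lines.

Line A: transformer → IX.3; rated 30 kW → IX.3.1; industrial → IX.3.1.2. Scheduled 23%. No special measure applies. → 23%.
Line B: electric motor → IX.2; rated 400 kW → IX.2.3; for domestic appliances → IX.2.3.3. Scheduled 5%. Norvale agreement on IX.2.3: CTH met → 16% available; preference 16% not lower than 5% → no reduction. → 5%.
Line C: transformer → IX.3; rated 30 kW → IX.3.1; for domestic appliances → IX.3.1.1. Scheduled 10%. No special measure applies. → 10%.
Line D: electric motor → IX.2; rated 550 W → IX.2.1; for domestic appliances → IX.2.1.2. Scheduled 38%. anti-dumping (Ferrule, IX.2.1.2): +36%; total 38% + 36% = 74%. → 74%.
Sum: 23% + 5% + 10% + 74% = 112%.

112%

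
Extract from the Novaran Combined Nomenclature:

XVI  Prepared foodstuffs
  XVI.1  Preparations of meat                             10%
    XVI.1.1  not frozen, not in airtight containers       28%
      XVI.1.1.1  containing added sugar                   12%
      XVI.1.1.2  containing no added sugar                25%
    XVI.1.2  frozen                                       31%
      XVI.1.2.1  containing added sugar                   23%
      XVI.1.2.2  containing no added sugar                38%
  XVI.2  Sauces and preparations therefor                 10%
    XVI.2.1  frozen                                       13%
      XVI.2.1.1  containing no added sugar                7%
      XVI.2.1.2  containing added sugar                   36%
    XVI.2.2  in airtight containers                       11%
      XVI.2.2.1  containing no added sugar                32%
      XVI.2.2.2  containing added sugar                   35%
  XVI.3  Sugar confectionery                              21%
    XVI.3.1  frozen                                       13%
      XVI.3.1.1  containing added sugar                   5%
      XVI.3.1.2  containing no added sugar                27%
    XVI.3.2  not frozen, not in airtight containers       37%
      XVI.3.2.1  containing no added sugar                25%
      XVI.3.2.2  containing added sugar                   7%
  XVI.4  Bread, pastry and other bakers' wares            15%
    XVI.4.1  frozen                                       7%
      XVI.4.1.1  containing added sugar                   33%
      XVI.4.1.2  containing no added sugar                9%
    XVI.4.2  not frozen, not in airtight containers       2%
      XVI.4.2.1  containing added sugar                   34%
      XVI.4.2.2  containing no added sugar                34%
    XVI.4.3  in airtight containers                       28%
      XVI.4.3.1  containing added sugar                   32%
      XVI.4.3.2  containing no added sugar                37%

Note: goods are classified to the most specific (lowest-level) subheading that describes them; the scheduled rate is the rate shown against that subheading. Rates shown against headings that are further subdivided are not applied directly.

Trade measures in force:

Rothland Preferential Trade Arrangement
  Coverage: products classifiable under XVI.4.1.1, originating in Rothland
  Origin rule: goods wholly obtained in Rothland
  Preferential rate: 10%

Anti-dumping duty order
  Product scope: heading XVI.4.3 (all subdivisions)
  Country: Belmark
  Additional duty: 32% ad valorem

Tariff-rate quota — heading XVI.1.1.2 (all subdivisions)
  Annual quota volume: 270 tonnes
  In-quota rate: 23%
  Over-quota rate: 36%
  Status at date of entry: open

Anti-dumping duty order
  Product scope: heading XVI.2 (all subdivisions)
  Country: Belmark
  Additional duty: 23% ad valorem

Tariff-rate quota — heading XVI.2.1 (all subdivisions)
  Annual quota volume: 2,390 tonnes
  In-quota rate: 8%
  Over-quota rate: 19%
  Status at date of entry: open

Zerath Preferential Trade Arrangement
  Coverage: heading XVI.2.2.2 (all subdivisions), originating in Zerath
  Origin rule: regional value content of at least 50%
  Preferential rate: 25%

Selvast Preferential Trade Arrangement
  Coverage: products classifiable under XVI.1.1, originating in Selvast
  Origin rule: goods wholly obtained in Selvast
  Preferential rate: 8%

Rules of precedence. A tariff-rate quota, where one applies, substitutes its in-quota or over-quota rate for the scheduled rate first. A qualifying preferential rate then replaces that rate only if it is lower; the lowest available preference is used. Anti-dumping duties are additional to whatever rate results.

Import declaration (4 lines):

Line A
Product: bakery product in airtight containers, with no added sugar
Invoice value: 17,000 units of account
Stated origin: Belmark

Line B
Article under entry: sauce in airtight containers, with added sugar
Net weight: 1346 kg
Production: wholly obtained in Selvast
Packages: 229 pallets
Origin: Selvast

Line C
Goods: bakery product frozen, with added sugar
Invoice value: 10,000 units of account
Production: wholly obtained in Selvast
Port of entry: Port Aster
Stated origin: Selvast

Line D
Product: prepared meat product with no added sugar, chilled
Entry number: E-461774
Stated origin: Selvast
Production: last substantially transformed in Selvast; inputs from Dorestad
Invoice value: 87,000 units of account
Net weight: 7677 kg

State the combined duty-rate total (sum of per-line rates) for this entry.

Line A: bakery product → XVI.4; in airtight containers → XVI.4.3; with no added sugar → XVI.4.3.2. Scheduled 37%. anti-dumping (Belmark, XVI.4.3): +32%; total 37% + 32% = 69%. → 69%.
Line B: sauce → XVI.2; in airtight containers → XVI.2.2; with added sugar → XVI.2.2.2. Scheduled 35%. Selvast agreement on XVI.1.1: XVI.2.2.2 not covered. → 35%.
Line C: bakery product → XVI.4; frozen → XVI.4.1; with added sugar → XVI.4.1.1. Scheduled 33%. Selvast agreement on XVI.1.1: XVI.4.1.1 not covered. → 33%.
Line D: prepared meat product → XVI.1; chilled → XVI.1.1; with no added sugar → XVI.1.1.2. Scheduled 25%. quota on XVI.1.1.2 open → in-quota 23%; Selvast agreement on XVI.1.1: not wholly obtained. → 23%.
Sum: 69% + 35% + 33% + 23% = 160%.

160%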